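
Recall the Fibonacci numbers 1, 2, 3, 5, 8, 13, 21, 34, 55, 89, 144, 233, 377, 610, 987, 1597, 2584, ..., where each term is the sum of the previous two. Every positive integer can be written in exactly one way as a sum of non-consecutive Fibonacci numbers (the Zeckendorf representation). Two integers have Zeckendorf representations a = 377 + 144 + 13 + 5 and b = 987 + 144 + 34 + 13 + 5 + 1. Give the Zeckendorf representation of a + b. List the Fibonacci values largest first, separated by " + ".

1597 + 89 + 34 + 3

The two numbers are 539 and 1184, so their sum is 1723.
1723 − 1597 = 126
126 − 89 = 37
37 − 34 = 3
3 − 3 = 0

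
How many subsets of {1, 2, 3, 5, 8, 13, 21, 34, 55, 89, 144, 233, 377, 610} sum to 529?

Starting from the Zeckendorf form and repeatedly splitting a term F_k into F_{k−1} + F_{k−2} (when neither is already used) reaches every representation.
529 = 377+144+8 = 377+144+5+3 = 377+89+55+8 = 377+144+5+2+1 = … (15 more), for 19 in all.

19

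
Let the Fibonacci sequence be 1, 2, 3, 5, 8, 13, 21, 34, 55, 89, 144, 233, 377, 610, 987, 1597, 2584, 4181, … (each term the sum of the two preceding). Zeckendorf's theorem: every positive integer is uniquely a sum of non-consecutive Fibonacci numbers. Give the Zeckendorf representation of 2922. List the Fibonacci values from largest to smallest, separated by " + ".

Greedy algorithm:
largest Fibonacci ≤ 2922 is 2584; 2922 − 2584 = 338
largest Fibonacci ≤ 338 is 233; 338 − 233 = 105
largest Fibonacci ≤ 105 is 89; 105 − 89 = 16
largest Fibonacci ≤ 16 is 13; 16 − 13 = 3
largest Fibonacci ≤ 3 is 3; 3 − 3 = 0
So 2922 = 2584 + 233 + 89 + 13 + 3, with no two terms consecutive in the sequence.

2584 + 233 + 89 + 13 + 3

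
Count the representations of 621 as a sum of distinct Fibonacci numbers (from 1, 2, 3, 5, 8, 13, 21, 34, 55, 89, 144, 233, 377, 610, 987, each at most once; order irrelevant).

15

Starting from the Zeckendorf form and repeatedly splitting a term F_k into F_{k−1} + F_{k−2} (when neither is already used) reaches every representation.
621 = 610+8+3 = 610+8+2+1 = 377+233+8+3 = … (12 more), for 15 in all.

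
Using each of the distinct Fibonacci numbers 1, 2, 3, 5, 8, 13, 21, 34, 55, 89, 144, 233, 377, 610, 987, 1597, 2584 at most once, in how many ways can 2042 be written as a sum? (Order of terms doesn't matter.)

Each representation comes from the Zeckendorf form by replacing some F_k with F_{k−1} + F_{k−2} where possible.
2042 = 1597+377+55+13 = 1597+377+55+8+5 = 1597+377+34+21+13 = 1597+233+144+55+13 = 1597+377+55+8+3+2 = … (25 more), for 30 in all.

30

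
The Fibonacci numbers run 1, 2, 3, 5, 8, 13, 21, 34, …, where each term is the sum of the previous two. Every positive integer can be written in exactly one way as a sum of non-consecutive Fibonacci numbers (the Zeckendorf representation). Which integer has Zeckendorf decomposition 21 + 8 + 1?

30

21 + 8 + 1 = 30.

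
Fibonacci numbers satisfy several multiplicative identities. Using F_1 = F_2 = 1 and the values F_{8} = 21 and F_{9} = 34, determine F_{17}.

By F_{2k+1} = F_k² + F_{k+1}²: F_{17} = 21² + 34² = 441 + 1156 = 1597.

1597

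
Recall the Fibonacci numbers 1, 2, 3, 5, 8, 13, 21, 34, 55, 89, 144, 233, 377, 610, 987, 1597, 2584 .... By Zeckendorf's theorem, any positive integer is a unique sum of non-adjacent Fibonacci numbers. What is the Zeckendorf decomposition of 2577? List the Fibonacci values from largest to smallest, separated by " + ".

1597 + 610 + 233 + 89 + 34 + 13 + 1

take 1597 (≤ 2577); 2577 − 1597 = 980
take 610 (≤ 980); 980 − 610 = 370
take 233 (≤ 370); 370 − 233 = 137
take 89 (≤ 137); 137 − 89 = 48
take 34 (≤ 48); 48 − 34 = 14
take 13 (≤ 14); 14 − 13 = 1
take 1 (≤ 1); 1 − 1 = 0
So 2577 = 1597 + 610 + 233 + 89 + 34 + 13 + 1, with no two terms consecutive in the sequence.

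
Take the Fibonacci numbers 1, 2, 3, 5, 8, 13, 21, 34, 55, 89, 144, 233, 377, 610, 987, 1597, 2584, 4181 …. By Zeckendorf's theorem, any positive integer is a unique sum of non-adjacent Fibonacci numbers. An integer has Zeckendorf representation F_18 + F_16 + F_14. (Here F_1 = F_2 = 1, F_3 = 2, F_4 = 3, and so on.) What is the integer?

3948

F_18 + F_16 + F_14 = 2584 + 987 + 377 = 3948.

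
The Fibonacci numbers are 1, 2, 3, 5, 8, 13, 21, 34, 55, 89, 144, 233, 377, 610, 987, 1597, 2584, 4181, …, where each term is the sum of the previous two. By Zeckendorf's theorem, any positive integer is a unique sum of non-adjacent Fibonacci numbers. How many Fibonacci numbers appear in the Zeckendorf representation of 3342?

5

Greedily peel off the largest Fibonacci term at each step:
3342 − 2584 = 758
758 − 610 = 148
148 − 144 = 4
4 − 3 = 1
1 − 1 = 0
3342 = 2584 + 610 + 144 + 3 + 1, which has 5 terms.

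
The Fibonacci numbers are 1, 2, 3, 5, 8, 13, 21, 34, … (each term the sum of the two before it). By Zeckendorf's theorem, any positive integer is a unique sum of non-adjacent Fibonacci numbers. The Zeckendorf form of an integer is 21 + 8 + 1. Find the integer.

30

21 + 8 + 1 = 30.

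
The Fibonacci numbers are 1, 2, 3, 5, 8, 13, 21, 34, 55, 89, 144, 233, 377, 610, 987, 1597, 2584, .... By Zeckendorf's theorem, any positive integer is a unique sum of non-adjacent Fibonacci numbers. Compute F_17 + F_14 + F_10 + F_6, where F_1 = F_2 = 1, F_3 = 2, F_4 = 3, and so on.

2037

F_17 + F_14 + F_10 + F_6 = 1597 + 377 + 55 + 8 = 2037.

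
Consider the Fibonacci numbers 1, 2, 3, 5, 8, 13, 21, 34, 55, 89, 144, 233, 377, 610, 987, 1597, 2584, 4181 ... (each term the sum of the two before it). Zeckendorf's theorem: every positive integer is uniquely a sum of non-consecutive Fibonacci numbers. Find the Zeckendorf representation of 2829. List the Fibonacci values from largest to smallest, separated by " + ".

2829 − 2584 = 245
245 − 233 = 12
12 − 8 = 4
4 − 3 = 1
1 − 1 = 0
So 2829 = 2584 + 233 + 8 + 3 + 1, with no two terms consecutive in the sequence.

2584 + 233 + 8 + 3 + 1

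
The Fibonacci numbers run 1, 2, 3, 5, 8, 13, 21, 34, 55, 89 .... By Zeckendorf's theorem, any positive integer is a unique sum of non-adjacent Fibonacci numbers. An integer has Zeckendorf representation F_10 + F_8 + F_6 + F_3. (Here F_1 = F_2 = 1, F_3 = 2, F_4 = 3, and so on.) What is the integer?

F_10 + F_8 + F_6 + F_3 = 55 + 21 + 8 + 2 = 86.

86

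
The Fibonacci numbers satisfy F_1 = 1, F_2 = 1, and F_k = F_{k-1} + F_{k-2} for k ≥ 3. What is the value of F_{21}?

10946

Iterating the recurrence up to F_{13} = 233 and F_{12} = 144:
F_{14} = F_{13} + F_{12} = 233 + 144 = 377
F_{15} = F_{14} + F_{13} = 377 + 233 = 610
F_{16} = F_{15} + F_{14} = 610 + 377 = 987
F_{17} = F_{16} + F_{15} = 987 + 610 = 1597
F_{18} = F_{17} + F_{16} = 1597 + 987 = 2584
F_{19} = F_{18} + F_{17} = 2584 + 1597 = 4181
F_{20} = F_{19} + F_{18} = 4181 + 2584 = 6765
F_{21} = F_{20} + F_{19} = 6765 + 4181 = 10946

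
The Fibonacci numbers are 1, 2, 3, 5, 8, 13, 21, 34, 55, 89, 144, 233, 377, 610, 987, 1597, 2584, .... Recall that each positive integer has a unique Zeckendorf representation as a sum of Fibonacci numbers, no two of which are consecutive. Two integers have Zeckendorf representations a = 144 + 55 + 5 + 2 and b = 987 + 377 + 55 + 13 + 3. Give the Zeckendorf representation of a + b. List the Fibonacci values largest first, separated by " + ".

1597 + 34 + 8 + 2

The two numbers are 206 and 1435, so their sum is 1641.
Greedily peel off the largest Fibonacci term at each step:
1641 − 1597 = 44
44 − 34 = 10
10 − 8 = 2
2 − 2 = 0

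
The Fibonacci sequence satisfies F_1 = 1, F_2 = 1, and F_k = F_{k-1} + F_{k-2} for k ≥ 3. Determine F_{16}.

987

Iterating the recurrence up to F_{9} = 34 and F_{8} = 21:
F_{10} = F_{9} + F_{8} = 34 + 21 = 55
F_{11} = F_{10} + F_{9} = 55 + 34 = 89
F_{12} = F_{11} + F_{10} = 89 + 55 = 144
F_{13} = F_{12} + F_{11} = 144 + 89 = 233
F_{14} = F_{13} + F_{12} = 233 + 144 = 377
F_{15} = F_{14} + F_{13} = 377 + 233 = 610
F_{16} = F_{15} + F_{14} = 610 + 377 = 987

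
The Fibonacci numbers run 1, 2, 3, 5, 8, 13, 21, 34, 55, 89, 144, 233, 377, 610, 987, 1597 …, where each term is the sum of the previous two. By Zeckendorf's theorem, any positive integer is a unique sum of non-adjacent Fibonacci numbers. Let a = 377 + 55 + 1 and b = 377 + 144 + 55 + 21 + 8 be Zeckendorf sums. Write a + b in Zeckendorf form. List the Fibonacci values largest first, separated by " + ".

987 + 34 + 13 + 3 + 1

The two numbers are 433 and 605, so their sum is 1038.
Greedily peel off the largest Fibonacci term at each step:
subtract 987 from 1038: 51 remains
subtract 34 from 51: 17 remains
subtract 13 from 17: 4 remains
subtract 3 from 4: 1 remains
subtract 1 from 1: 0 remains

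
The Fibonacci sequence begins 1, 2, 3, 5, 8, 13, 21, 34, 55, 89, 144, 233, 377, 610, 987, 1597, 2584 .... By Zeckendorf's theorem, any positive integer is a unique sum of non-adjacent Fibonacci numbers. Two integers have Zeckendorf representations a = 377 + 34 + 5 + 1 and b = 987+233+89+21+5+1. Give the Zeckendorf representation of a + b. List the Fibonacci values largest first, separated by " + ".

The two numbers are 417 and 1336, so their sum is 1753.
1597 ≤ 1753 < 2584, so take 1597; remainder 156
144 ≤ 156 < 233, so take 144; remainder 12
8 ≤ 12 < 13, so take 8; remainder 4
3 ≤ 4 < 5, so take 3; remainder 1
1 ≤ 1 < 2, so take 1; remainder 0

1597 + 144 + 8 + 3 + 1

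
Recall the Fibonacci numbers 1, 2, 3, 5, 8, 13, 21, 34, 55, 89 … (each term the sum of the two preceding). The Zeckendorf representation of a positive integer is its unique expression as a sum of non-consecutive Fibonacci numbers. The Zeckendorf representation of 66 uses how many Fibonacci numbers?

subtract 55 from 66: 11 remains
subtract 8 from 11: 3 remains
subtract 3 from 3: 0 remains
66 = 55 + 8 + 3, which has 3 terms.

3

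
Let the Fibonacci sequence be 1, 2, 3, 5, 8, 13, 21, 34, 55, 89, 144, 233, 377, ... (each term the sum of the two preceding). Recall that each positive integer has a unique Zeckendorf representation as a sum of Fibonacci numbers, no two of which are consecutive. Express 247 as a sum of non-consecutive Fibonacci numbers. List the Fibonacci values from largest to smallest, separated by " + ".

233 + 13 + 1

Repeatedly subtract the largest Fibonacci number that fits:
largest Fibonacci ≤ 247 is 233; 247 − 233 = 14
largest Fibonacci ≤ 14 is 13; 14 − 13 = 1
largest Fibonacci ≤ 1 is 1; 1 − 1 = 0
So 247 = 233 + 13 + 1, with no two terms consecutive in the sequence.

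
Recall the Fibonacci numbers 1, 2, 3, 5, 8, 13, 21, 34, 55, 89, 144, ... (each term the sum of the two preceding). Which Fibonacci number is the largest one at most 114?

89

89 ≤ 114 < 144, so the largest Fibonacci number not exceeding 114 is 89.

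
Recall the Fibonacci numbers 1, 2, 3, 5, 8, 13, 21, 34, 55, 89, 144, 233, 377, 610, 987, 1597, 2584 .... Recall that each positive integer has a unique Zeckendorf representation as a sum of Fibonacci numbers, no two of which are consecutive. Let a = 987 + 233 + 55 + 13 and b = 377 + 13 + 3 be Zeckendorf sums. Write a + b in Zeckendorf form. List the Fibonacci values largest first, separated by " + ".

1597 + 55 + 21 + 8

The two numbers are 1288 and 393, so their sum is 1681.
subtract 1597 from 1681: 84 remains
subtract 55 from 84: 29 remains
subtract 21 from 29: 8 remains
subtract 8 from 8: 0 remains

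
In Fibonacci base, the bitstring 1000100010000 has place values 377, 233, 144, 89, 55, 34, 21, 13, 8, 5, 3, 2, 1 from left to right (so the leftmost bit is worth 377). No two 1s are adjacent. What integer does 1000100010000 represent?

440

Summing the place values of the 1 bits: 377 + 55 + 8 = 440.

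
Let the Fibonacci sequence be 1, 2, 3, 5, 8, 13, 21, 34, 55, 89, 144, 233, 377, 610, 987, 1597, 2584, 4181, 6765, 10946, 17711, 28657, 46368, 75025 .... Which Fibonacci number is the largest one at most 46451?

46368

46368 ≤ 46451 < 75025, so the largest Fibonacci number not exceeding 46451 is 46368.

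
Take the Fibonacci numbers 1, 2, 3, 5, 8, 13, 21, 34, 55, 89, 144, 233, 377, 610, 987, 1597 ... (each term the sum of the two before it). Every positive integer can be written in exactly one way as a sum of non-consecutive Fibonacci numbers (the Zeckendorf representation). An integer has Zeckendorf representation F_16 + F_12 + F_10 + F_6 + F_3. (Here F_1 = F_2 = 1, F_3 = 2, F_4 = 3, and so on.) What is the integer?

F_16 + F_12 + F_10 + F_6 + F_3 = 987 + 144 + 55 + 8 + 2 = 1196.

1196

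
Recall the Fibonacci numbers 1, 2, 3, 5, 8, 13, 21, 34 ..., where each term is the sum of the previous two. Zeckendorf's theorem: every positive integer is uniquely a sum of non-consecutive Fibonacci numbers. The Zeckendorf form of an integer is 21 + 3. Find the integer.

24

21 + 3 = 24.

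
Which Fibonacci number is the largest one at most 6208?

4181 ≤ 6208 < 6765, so the largest Fibonacci number not exceeding 6208 is 4181.

4181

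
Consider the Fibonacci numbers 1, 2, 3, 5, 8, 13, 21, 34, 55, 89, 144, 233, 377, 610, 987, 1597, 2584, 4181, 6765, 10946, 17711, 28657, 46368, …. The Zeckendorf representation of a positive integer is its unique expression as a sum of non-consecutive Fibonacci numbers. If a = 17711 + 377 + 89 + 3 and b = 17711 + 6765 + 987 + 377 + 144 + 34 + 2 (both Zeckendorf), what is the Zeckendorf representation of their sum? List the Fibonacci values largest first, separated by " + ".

The two numbers are 18180 and 26020, so their sum is 44200.
44200 − 28657 = 15543
15543 − 10946 = 4597
4597 − 4181 = 416
416 − 377 = 39
39 − 34 = 5
5 − 5 = 0

28657 + 10946 + 4181 + 377 + 34 + 5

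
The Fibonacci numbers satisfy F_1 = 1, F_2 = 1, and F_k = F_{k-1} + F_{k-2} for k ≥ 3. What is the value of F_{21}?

10946

Iterating the recurrence up to F_{14} = 377 and F_{13} = 233:
F_{15} = F_{14} + F_{13} = 377 + 233 = 610
F_{16} = F_{15} + F_{14} = 610 + 377 = 987
F_{17} = F_{16} + F_{15} = 987 + 610 = 1597
F_{18} = F_{17} + F_{16} = 1597 + 987 = 2584
F_{19} = F_{18} + F_{17} = 2584 + 1597 = 4181
F_{20} = F_{19} + F_{18} = 4181 + 2584 = 6765
F_{21} = F_{20} + F_{19} = 6765 + 4181 = 10946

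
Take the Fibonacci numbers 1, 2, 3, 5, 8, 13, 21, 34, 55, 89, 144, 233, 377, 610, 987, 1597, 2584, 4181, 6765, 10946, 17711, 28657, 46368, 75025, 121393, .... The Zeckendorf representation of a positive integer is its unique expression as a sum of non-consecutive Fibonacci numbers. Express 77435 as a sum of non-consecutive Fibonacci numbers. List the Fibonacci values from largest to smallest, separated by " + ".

75025 + 1597 + 610 + 144 + 55 + 3 + 1

Repeatedly subtract the largest Fibonacci number that fits:
75025 ≤ 77435 < 121393, so take 75025; remainder 2410
1597 ≤ 2410 < 2584, so take 1597; remainder 813
610 ≤ 813 < 987, so take 610; remainder 203
144 ≤ 203 < 233, so take 144; remainder 59
55 ≤ 59 < 89, so take 55; remainder 4
3 ≤ 4 < 5, so take 3; remainder 1
1 ≤ 1 < 2, so take 1; remainder 0
So 77435 = 75025 + 1597 + 610 + 144 + 55 + 3 + 1, with no two terms consecutive in the sequence.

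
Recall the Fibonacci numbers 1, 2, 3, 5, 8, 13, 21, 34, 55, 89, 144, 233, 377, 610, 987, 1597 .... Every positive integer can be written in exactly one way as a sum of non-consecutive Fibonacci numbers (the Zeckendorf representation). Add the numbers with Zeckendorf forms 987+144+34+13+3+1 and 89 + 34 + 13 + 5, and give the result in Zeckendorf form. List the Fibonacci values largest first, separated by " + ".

The two numbers are 1182 and 141, so their sum is 1323.
987 ≤ 1323 < 1597, so take 987; remainder 336
233 ≤ 336 < 377, so take 233; remainder 103
89 ≤ 103 < 144, so take 89; remainder 14
13 ≤ 14 < 21, so take 13; remainder 1
1 ≤ 1 < 2, so take 1; remainder 0

987 + 233 + 89 + 13 + 1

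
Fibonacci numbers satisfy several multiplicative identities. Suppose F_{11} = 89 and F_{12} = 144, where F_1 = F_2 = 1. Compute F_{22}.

By the doubling identity F_{2k} = F_k(2F_{k+1} − F_k): F_{22} = 89·(2·144 − 89) = 89·199 = 17711.

17711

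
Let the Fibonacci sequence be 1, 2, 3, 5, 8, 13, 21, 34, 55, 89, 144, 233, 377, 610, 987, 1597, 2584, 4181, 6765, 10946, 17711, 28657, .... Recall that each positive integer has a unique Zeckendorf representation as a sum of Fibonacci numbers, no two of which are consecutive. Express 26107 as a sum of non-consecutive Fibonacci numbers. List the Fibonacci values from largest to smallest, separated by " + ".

17711 + 6765 + 1597 + 34

17711 ≤ 26107 < 28657, so take 17711; remainder 8396
6765 ≤ 8396 < 10946, so take 6765; remainder 1631
1597 ≤ 1631 < 2584, so take 1597; remainder 34
34 ≤ 34 < 55, so take 34; remainder 0
So 26107 = 17711 + 6765 + 1597 + 34, with no two terms consecutive in the sequence.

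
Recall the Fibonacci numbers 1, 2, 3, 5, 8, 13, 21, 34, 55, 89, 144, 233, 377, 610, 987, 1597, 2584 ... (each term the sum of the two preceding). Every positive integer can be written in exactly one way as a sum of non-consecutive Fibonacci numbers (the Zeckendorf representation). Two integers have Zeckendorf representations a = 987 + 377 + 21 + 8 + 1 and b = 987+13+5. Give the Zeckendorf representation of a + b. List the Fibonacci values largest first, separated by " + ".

The two numbers are 1394 and 1005, so their sum is 2399.
Greedy algorithm:
2399: greatest Fibonacci not exceeding it is 1597, leaving 802
802: greatest Fibonacci not exceeding it is 610, leaving 192
192: greatest Fibonacci not exceeding it is 144, leaving 48
48: greatest Fibonacci not exceeding it is 34, leaving 14
14: greatest Fibonacci not exceeding it is 13, leaving 1
1: greatest Fibonacci not exceeding it is 1, leaving 0

1597 + 610 + 144 + 34 + 13 + 1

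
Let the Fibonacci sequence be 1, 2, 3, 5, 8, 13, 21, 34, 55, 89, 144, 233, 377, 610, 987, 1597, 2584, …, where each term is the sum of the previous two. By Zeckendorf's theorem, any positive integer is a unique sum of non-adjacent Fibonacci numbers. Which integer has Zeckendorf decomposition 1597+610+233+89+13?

2542

1597+610+233+89+13 = 2542.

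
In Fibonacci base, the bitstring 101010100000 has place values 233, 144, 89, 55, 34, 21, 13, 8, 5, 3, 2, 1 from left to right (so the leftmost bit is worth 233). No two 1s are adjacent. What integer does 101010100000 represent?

Summing the place values of the 1 bits: 233 + 89 + 34 + 13 = 369.

369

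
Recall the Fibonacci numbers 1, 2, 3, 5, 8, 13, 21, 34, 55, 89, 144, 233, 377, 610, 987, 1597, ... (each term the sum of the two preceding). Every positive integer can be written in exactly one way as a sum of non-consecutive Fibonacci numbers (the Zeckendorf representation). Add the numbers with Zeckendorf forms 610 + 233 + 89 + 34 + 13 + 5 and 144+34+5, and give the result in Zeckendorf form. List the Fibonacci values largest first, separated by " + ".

The two numbers are 984 and 183, so their sum is 1167.
1167: greatest Fibonacci not exceeding it is 987, leaving 180
180: greatest Fibonacci not exceeding it is 144, leaving 36
36: greatest Fibonacci not exceeding it is 34, leaving 2
2: greatest Fibonacci not exceeding it is 2, leaving 0

987 + 144 + 34 + 2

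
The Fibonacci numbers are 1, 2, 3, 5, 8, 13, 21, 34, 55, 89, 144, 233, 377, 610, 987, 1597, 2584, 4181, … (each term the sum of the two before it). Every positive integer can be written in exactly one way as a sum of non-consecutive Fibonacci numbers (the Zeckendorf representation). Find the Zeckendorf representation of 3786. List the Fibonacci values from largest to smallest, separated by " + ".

Greedily peel off the largest Fibonacci term at each step:
3786 − 2584 = 1202
1202 − 987 = 215
215 − 144 = 71
71 − 55 = 16
16 − 13 = 3
3 − 3 = 0
So 3786 = 2584 + 987 + 144 + 55 + 13 + 3, with no two terms consecutive in the sequence.

2584 + 987 + 144 + 55 + 13 + 3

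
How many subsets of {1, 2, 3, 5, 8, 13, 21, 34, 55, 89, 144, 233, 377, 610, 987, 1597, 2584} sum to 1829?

3

Each representation comes from the Zeckendorf form by replacing some F_k with F_{k−1} + F_{k−2} where possible.
1829 = 1597+144+55+21+8+3+1 = 987+610+144+55+21+8+3+1 = 987+377+233+144+55+21+8+3+1 — 3 representations.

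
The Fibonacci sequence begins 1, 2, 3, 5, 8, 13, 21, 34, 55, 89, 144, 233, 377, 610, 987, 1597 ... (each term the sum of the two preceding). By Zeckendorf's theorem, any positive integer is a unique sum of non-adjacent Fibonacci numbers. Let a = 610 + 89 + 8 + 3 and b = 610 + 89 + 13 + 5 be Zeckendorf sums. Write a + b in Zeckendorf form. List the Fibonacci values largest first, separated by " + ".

987 + 377 + 55 + 8

The two numbers are 710 and 717, so their sum is 1427.
Greedy algorithm:
987 ≤ 1427 < 1597, so take 987; remainder 440
377 ≤ 440 < 610, so take 377; remainder 63
55 ≤ 63 < 89, so take 55; remainder 8
8 ≤ 8 < 13, so take 8; remainder 0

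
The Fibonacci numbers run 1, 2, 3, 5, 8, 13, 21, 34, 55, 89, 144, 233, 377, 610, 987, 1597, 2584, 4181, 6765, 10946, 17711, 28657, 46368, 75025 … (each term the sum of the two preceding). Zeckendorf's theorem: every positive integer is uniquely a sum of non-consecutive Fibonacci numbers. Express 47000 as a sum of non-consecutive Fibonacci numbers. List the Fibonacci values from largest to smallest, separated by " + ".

Greedy algorithm:
46368 ≤ 47000 < 75025, so take 46368; remainder 632
610 ≤ 632 < 987, so take 610; remainder 22
21 ≤ 22 < 34, so take 21; remainder 1
1 ≤ 1 < 2, so take 1; remainder 0
So 47000 = 46368 + 610 + 21 + 1, with no two terms consecutive in the sequence.

46368 + 610 + 21 + 1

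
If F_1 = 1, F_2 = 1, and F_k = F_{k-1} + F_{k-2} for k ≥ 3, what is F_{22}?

Iterating the recurrence up to F_{17} = 1597 and F_{16} = 987:
F_{18} = F_{17} + F_{16} = 1597 + 987 = 2584
F_{19} = F_{18} + F_{17} = 2584 + 1597 = 4181
F_{20} = F_{19} + F_{18} = 4181 + 2584 = 6765
F_{21} = F_{20} + F_{19} = 6765 + 4181 = 10946
F_{22} = F_{21} + F_{20} = 10946 + 6765 = 17711

17711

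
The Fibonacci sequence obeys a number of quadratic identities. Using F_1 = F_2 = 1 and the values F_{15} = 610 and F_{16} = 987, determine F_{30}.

By the doubling identity F_{2k} = F_k(2F_{k+1} − F_k): F_{30} = 610·(2·987 − 610) = 610·1364 = 832040.

832040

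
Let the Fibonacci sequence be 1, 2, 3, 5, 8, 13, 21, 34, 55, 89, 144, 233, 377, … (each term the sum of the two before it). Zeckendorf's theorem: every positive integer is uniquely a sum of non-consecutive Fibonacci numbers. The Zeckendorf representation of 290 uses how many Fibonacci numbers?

290: greatest Fibonacci not exceeding it is 233, leaving 57
57: greatest Fibonacci not exceeding it is 55, leaving 2
2: greatest Fibonacci not exceeding it is 2, leaving 0
290 = 233 + 55 + 2, which has 3 terms.

3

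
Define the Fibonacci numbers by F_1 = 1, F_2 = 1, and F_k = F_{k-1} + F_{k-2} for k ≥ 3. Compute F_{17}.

Iterating the recurrence up to F_{11} = 89 and F_{10} = 55:
F_{12} = F_{11} + F_{10} = 89 + 55 = 144
F_{13} = F_{12} + F_{11} = 144 + 89 = 233
F_{14} = F_{13} + F_{12} = 233 + 144 = 377
F_{15} = F_{14} + F_{13} = 377 + 233 = 610
F_{16} = F_{15} + F_{14} = 610 + 377 = 987
F_{17} = F_{16} + F_{15} = 987 + 610 = 1597

1597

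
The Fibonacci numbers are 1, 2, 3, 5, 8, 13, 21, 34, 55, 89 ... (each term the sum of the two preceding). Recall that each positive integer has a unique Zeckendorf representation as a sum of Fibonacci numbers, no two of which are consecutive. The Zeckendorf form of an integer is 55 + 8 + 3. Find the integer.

55 + 8 + 3 = 66.

66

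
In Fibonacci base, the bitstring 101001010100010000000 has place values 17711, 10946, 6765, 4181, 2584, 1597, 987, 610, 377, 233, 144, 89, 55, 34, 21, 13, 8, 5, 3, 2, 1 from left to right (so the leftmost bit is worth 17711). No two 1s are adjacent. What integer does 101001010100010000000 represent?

Summing the place values of the 1 bits: 17711 + 6765 + 1597 + 610 + 233 + 34 = 26950.

26950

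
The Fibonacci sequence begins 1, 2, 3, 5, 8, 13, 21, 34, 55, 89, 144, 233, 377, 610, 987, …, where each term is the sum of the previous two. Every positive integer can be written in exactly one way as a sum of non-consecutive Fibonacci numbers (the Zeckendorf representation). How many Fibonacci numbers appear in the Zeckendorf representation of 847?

Greedily peel off the largest Fibonacci term at each step:
610 ≤ 847 < 987, so take 610; remainder 237
233 ≤ 237 < 377, so take 233; remainder 4
3 ≤ 4 < 5, so take 3; remainder 1
1 ≤ 1 < 2, so take 1; remainder 0
847 = 610 + 233 + 3 + 1, which has 4 terms.

4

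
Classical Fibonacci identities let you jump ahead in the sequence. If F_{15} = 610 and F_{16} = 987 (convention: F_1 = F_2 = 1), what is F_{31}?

1346269

By F_{2k+1} = F_k² + F_{k+1}²: F_{31} = 610² + 987² = 372100 + 974169 = 1346269.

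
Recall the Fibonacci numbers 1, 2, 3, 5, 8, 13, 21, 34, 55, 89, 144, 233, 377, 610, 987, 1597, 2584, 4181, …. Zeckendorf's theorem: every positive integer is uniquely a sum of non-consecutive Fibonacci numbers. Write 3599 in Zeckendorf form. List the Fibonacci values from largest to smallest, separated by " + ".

2584 + 987 + 21 + 5 + 2

2584 ≤ 3599 < 4181, so take 2584; remainder 1015
987 ≤ 1015 < 1597, so take 987; remainder 28
21 ≤ 28 < 34, so take 21; remainder 7
5 ≤ 7 < 8, so take 5; remainder 2
2 ≤ 2 < 3, so take 2; remainder 0
So 3599 = 2584 + 987 + 21 + 5 + 2, with no two terms consecutive in the sequence.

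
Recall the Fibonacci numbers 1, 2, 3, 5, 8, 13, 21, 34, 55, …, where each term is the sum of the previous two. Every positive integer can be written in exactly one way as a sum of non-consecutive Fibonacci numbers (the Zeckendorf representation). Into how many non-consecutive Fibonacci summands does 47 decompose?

2

take 34 (≤ 47); 47 − 34 = 13
take 13 (≤ 13); 13 − 13 = 0
47 = 34 + 13, which has 2 terms.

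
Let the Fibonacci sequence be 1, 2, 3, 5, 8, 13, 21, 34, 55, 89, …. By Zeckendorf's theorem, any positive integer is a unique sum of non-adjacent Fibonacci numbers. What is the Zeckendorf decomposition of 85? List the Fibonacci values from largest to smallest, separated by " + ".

largest Fibonacci ≤ 85 is 55; 85 − 55 = 30
largest Fibonacci ≤ 30 is 21; 30 − 21 = 9
largest Fibonacci ≤ 9 is 8; 9 − 8 = 1
largest Fibonacci ≤ 1 is 1; 1 − 1 = 0
So 85 = 55 + 21 + 8 + 1, with no two terms consecutive in the sequence.

55 + 21 + 8 + 1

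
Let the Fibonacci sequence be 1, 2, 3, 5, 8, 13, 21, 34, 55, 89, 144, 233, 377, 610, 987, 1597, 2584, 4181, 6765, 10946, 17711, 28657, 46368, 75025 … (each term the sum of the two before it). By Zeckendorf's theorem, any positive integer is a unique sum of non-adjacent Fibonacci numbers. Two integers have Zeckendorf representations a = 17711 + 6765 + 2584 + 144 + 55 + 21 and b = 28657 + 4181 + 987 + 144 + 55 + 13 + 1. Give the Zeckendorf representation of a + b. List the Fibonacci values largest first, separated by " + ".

46368 + 10946 + 2584 + 987 + 377 + 55 + 1

The two numbers are 27280 and 34038, so their sum is 61318.
largest Fibonacci ≤ 61318 is 46368; 61318 − 46368 = 14950
largest Fibonacci ≤ 14950 is 10946; 14950 − 10946 = 4004
largest Fibonacci ≤ 4004 is 2584; 4004 − 2584 = 1420
largest Fibonacci ≤ 1420 is 987; 1420 − 987 = 433
largest Fibonacci ≤ 433 is 377; 433 − 377 = 56
largest Fibonacci ≤ 56 is 55; 56 − 55 = 1
largest Fibonacci ≤ 1 is 1; 1 − 1 = 0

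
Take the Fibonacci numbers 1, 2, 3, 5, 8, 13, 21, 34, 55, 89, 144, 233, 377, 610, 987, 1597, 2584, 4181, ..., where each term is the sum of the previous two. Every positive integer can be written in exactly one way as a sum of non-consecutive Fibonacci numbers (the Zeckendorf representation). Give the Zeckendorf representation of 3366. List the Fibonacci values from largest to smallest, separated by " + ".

Greedy algorithm:
2584 ≤ 3366 < 4181, so take 2584; remainder 782
610 ≤ 782 < 987, so take 610; remainder 172
144 ≤ 172 < 233, so take 144; remainder 28
21 ≤ 28 < 34, so take 21; remainder 7
5 ≤ 7 < 8, so take 5; remainder 2
2 ≤ 2 < 3, so take 2; remainder 0
So 3366 = 2584 + 610 + 144 + 21 + 5 + 2, with no two terms consecutive in the sequence.

2584 + 610 + 144 + 21 + 5 + 2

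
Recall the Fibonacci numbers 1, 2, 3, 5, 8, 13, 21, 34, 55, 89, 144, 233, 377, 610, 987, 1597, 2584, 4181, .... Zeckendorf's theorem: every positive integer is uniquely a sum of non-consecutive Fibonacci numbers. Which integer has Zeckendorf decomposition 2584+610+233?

2584+610+233 = 3427.

3427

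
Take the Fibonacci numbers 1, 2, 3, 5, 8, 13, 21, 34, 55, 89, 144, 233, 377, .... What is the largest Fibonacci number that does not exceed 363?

233

233 ≤ 363 < 377, so the largest Fibonacci number not exceeding 363 is 233.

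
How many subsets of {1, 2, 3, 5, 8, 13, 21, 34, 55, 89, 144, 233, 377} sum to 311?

10

Starting from the Zeckendorf form and repeatedly splitting a term F_k into F_{k−1} + F_{k−2} (when neither is already used) reaches every representation.
311 = 233+55+21+2 = 233+55+13+8+2 = 144+89+55+21+2 = … (7 more), for 10 in all.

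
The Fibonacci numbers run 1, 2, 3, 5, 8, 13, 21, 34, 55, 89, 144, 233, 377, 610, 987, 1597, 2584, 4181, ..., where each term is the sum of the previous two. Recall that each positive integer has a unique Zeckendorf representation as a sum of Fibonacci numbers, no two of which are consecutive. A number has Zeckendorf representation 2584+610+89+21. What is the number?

2584+610+89+21 = 3304.

3304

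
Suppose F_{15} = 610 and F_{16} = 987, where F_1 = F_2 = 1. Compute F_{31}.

1346269

By F_{2k+1} = F_k² + F_{k+1}²: F_{31} = 610² + 987² = 372100 + 974169 = 1346269.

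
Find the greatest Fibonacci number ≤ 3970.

2584 ≤ 3970 < 4181, so the largest Fibonacci number not exceeding 3970 is 2584.

2584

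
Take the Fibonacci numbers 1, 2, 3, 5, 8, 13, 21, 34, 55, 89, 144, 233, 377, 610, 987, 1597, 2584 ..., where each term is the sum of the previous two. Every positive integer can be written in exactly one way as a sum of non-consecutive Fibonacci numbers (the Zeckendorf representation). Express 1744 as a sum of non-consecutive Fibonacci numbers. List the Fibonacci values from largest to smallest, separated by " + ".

1597 + 144 + 3

1597 ≤ 1744 < 2584, so take 1597; remainder 147
144 ≤ 147 < 233, so take 144; remainder 3
3 ≤ 3 < 5, so take 3; remainder 0
So 1744 = 1597 + 144 + 3, with no two terms consecutive in the sequence.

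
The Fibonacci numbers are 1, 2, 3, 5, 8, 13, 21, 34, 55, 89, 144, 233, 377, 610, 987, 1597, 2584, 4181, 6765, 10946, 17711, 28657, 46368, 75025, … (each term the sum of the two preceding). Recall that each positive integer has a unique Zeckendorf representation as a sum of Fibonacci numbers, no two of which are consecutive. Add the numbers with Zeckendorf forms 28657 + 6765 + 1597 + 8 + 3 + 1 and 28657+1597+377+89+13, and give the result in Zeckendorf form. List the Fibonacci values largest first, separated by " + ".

The two numbers are 37031 and 30733, so their sum is 67764.
Repeatedly subtract the largest Fibonacci number that fits:
67764 − 46368 = 21396
21396 − 17711 = 3685
3685 − 2584 = 1101
1101 − 987 = 114
114 − 89 = 25
25 − 21 = 4
4 − 3 = 1
1 − 1 = 0

46368 + 17711 + 2584 + 987 + 89 + 21 + 3 + 1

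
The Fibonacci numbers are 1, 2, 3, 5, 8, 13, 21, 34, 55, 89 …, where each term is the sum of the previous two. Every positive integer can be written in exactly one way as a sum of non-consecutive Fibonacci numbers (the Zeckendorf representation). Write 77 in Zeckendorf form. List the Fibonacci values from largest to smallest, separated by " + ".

77: greatest Fibonacci not exceeding it is 55, leaving 22
22: greatest Fibonacci not exceeding it is 21, leaving 1
1: greatest Fibonacci not exceeding it is 1, leaving 0
So 77 = 55 + 21 + 1, with no two terms consecutive in the sequence.

55 + 21 + 1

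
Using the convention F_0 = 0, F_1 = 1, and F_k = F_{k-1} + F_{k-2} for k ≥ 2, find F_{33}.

Iterating the recurrence up to F_{29} = 514229 and F_{28} = 317811:
F_{30} = F_{29} + F_{28} = 514229 + 317811 = 832040
F_{31} = F_{30} + F_{29} = 832040 + 514229 = 1346269
F_{32} = F_{31} + F_{30} = 1346269 + 832040 = 2178309
F_{33} = F_{32} + F_{31} = 2178309 + 1346269 = 3524578

3524578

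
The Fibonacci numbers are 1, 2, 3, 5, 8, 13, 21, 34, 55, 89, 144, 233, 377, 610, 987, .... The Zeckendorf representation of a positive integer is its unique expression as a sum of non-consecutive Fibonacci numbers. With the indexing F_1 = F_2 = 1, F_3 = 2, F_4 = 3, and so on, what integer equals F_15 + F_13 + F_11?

F_15 + F_13 + F_11 = 610 + 233 + 89 = 932.

932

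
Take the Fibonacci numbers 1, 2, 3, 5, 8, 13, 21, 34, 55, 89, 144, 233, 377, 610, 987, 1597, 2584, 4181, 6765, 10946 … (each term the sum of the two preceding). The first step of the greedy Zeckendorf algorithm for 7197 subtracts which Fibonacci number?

6765 ≤ 7197 < 10946, so the largest Fibonacci number not exceeding 7197 is 6765.

6765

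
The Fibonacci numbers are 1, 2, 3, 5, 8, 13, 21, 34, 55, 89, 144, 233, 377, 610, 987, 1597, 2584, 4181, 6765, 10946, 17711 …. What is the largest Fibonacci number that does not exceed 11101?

10946

10946 ≤ 11101 < 17711, so the largest Fibonacci number not exceeding 11101 is 10946.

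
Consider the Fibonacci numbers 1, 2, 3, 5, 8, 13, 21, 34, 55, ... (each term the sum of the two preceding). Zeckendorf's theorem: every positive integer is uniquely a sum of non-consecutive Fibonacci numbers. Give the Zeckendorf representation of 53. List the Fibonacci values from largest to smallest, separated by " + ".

34 + 13 + 5 + 1

subtract 34 from 53: 19 remains
subtract 13 from 19: 6 remains
subtract 5 from 6: 1 remains
subtract 1 from 1: 0 remains
So 53 = 34 + 13 + 5 + 1, with no two terms consecutive in the sequence.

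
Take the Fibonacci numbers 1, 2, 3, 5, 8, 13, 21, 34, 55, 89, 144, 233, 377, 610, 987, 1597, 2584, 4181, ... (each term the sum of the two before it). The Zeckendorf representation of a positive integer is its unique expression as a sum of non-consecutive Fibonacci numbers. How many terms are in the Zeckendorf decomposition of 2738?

2738: greatest Fibonacci not exceeding it is 2584, leaving 154
154: greatest Fibonacci not exceeding it is 144, leaving 10
10: greatest Fibonacci not exceeding it is 8, leaving 2
2: greatest Fibonacci not exceeding it is 2, leaving 0
2738 = 2584 + 144 + 8 + 2, which has 4 terms.

4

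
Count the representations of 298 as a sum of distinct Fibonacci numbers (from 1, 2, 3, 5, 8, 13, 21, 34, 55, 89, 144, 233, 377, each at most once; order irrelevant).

10

Starting from the Zeckendorf form and repeatedly splitting a term F_k into F_{k−1} + F_{k−2} (when neither is already used) reaches every representation.
298 = 233+55+8+2 = 233+55+5+3+2 = 233+34+21+8+2 = … (7 more), for 10 in all.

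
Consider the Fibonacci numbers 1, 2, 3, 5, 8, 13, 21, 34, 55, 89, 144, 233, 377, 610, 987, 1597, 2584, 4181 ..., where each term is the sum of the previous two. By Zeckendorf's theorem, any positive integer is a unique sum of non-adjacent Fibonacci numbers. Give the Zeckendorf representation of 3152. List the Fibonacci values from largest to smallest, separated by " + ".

Repeatedly subtract the largest Fibonacci number that fits:
subtract 2584 from 3152: 568 remains
subtract 377 from 568: 191 remains
subtract 144 from 191: 47 remains
subtract 34 from 47: 13 remains
subtract 13 from 13: 0 remains
So 3152 = 2584 + 377 + 144 + 34 + 13, with no two terms consecutive in the sequence.

2584 + 377 + 144 + 34 + 13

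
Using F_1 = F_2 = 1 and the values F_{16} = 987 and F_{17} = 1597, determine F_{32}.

2178309

By the doubling identity F_{2k} = F_k(2F_{k+1} − F_k): F_{32} = 987·(2·1597 − 987) = 987·2207 = 2178309.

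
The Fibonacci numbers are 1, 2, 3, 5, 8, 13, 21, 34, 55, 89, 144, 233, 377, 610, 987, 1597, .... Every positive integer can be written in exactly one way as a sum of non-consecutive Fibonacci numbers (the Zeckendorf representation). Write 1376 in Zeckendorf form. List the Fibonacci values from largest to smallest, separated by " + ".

987 + 377 + 8 + 3 + 1

Greedy algorithm:
largest Fibonacci ≤ 1376 is 987; 1376 − 987 = 389
largest Fibonacci ≤ 389 is 377; 389 − 377 = 12
largest Fibonacci ≤ 12 is 8; 12 − 8 = 4
largest Fibonacci ≤ 4 is 3; 4 − 3 = 1
largest Fibonacci ≤ 1 is 1; 1 − 1 = 0
So 1376 = 987 + 377 + 8 + 3 + 1, with no two terms consecutive in the sequence.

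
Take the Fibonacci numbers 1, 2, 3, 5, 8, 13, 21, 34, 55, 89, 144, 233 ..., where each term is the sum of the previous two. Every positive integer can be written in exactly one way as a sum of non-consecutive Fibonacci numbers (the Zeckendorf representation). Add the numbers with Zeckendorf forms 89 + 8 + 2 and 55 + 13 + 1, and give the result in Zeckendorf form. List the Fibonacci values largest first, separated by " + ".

144 + 21 + 3

The two numbers are 99 and 69, so their sum is 168.
subtract 144 from 168: 24 remains
subtract 21 from 24: 3 remains
subtract 3 from 3: 0 remains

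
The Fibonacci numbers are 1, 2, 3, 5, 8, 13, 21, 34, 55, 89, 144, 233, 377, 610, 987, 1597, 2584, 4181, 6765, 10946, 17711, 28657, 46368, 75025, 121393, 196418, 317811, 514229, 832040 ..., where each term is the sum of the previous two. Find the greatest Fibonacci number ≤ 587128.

514229

514229 ≤ 587128 < 832040, so the largest Fibonacci number not exceeding 587128 is 514229.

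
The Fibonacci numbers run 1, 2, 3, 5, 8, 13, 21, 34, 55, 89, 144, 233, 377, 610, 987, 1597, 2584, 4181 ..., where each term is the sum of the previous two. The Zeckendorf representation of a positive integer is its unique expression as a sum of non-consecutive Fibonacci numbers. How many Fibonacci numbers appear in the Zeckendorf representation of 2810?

largest Fibonacci ≤ 2810 is 2584; 2810 − 2584 = 226
largest Fibonacci ≤ 226 is 144; 226 − 144 = 82
largest Fibonacci ≤ 82 is 55; 82 − 55 = 27
largest Fibonacci ≤ 27 is 21; 27 − 21 = 6
largest Fibonacci ≤ 6 is 5; 6 − 5 = 1
largest Fibonacci ≤ 1 is 1; 1 − 1 = 0
2810 = 2584 + 144 + 55 + 21 + 5 + 1, which has 6 terms.

6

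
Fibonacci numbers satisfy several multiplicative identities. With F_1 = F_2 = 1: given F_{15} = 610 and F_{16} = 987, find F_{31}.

1346269

By F_{2k+1} = F_k² + F_{k+1}²: F_{31} = 610² + 987² = 372100 + 974169 = 1346269.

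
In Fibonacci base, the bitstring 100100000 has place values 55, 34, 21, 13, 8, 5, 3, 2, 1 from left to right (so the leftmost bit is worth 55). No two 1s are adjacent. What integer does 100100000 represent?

68

Summing the place values of the 1 bits: 55 + 13 = 68.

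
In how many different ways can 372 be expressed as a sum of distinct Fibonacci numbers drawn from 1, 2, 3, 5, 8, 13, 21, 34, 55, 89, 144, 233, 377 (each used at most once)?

Each representation comes from the Zeckendorf form by replacing some F_k with F_{k−1} + F_{k−2} where possible.
372 = 233+89+34+13+3 = 233+89+34+13+2+1 = 233+89+34+8+5+3 = 233+89+34+8+5+2+1 = … (6 more), for 10 in all.

10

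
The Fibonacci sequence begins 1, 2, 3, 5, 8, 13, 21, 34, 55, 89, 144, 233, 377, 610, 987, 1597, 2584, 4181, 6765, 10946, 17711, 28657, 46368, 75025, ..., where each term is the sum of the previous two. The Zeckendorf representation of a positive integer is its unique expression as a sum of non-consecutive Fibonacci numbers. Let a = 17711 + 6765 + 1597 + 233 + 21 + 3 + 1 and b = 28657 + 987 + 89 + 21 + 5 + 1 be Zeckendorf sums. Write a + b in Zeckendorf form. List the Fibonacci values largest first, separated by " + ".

The two numbers are 26331 and 29760, so their sum is 56091.
Greedy algorithm:
56091 − 46368 = 9723
9723 − 6765 = 2958
2958 − 2584 = 374
374 − 233 = 141
141 − 89 = 52
52 − 34 = 18
18 − 13 = 5
5 − 5 = 0

46368 + 6765 + 2584 + 233 + 89 + 34 + 13 + 5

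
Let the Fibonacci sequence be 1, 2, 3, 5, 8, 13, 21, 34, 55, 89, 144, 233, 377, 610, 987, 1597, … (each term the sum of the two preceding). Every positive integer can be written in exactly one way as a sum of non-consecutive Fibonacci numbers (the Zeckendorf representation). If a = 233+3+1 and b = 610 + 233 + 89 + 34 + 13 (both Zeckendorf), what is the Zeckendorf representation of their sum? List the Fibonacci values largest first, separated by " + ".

987 + 144 + 55 + 21 + 8 + 1

The two numbers are 237 and 979, so their sum is 1216.
Greedy algorithm:
987 ≤ 1216 < 1597, so take 987; remainder 229
144 ≤ 229 < 233, so take 144; remainder 85
55 ≤ 85 < 89, so take 55; remainder 30
21 ≤ 30 < 34, so take 21; remainder 9
8 ≤ 9 < 13, so take 8; remainder 1
1 ≤ 1 < 2, so take 1; remainder 0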